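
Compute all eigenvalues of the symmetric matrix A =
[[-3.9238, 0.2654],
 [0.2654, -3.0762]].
sigma(A) ≈ {-4, -3}

A is real symmetric, so its spectrum consists of real eigenvalues. Expanding the characteristic polynomial of the displayed matrix gives
  det(λ I - A) = p(λ) = λ^2 + (7)λ + (12).
Solving p(λ) = 0 yields eigenvalues ≈ -4, -3. (A is shown rounded to 4 decimals, so these recover the underlying integer eigenvalues to within that precision.)
Verification: the trace of A = -7 equals the sum of eigenvalues -7, and det(A) ≈ 12.0000 matches the eigenvalue product 12.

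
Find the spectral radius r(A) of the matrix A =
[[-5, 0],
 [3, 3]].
r(A) = 5

The eigenvalues of A are the roots of its characteristic polynomial. With M = A (coefficients from the trace and determinant):
  p(λ) = det(λ I - M) = λ^2 + 2λ - 15.
For λ^2 + 2λ - 15 the discriminant is 64. It is a perfect square (8^2), so the roots are rational: λ = (-2 ± 8)/2 = 3, -5.
Thus the eigenvalues (to 4 decimals) are 3 (modulus 3); -5 (modulus 5). The spectral radius is the largest modulus: r(A) = 5. (Cross-check: r(A) ≤ ||A||_2 ≈ 6.0748; equality holds whenever A is normal, though it can also hold for some non-normal A.)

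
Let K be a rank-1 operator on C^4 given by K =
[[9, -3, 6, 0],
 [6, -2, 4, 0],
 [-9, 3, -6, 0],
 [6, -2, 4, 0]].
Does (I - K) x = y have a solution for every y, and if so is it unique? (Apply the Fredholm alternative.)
(I - K) is singular (det(I - K) = 0, i.e. 1 ∈ sigma(K)). (I - K) x = y is solvable iff y ⊥ ker((I - K)^*) = span{(3, -1, 2, 0)}, i.e. iff 3y_1 - y_2 + 2y_3 = 0. When solvable, the solutions are x = y + c·(3, 2, -3, 2), c arbitrary (ker(I - K) = span{(3, 2, -3, 2)}, dimension 1).

K has rank 1, so it is an outer product K = u v^T: every row of K is a multiple of one row vector. Reading off the entries, u = (3, 2, -3, 2) and v = (3, -1, 2, 0) (row i of K equals u_i·v^T). A rank-one matrix u v^T satisfies K u = u (v·u) and kills the (3)-dimensional subspace v^⊥, so its characteristic polynomial is lambda^3 (lambda - v·u) with v·u = tr K = 1. Hence the eigenvalues of I - K are 1 (multiplicity 3) and 1 - (1) = 0, so det(I - K) = 0. (Direct check: I - K =
[[-8, 3, -6, 0],
 [-6, 3, -4, 0],
 [9, -3, 7, 0],
 [-6, 2, -4, 1]]
has determinant 0.) So 1 is an eigenvalue of K and (I - K) is not invertible. The finite-dimensional Fredholm alternative says: either (I - K) is invertible, or ker(I - K) ≠ {0} and then range(I - K) = ker((I - K)^*)^⊥, with dim ker(I - K) = dim ker((I - K)^*). We are in the second case, so we need both kernels. Kernel of I - K: (I - K) u = u - u (v·u) = u - u = 0, so ker(I - K) = span{u} = span{(3, 2, -3, 2)} (it is exactly 1-dimensional because rank(I - K) = 3). Kernel of the adjoint: K is real, so (I - K)^* = I - K^T = I - v u^T, and (I - v u^T) v = v - v (u·v) = 0; hence ker((I - K)^*) = span{v} = span{(3, -1, 2, 0)}. Therefore (I - K) x = y is solvable iff <y, v> = 0, i.e. iff 3y_1 - y_2 + 2y_3 = 0. When this holds, K y = u (v·y) = 0, so (I - K) y = y and x = y is a particular solution; the full solution set is the line x = y + c·u = y + c·(3, 2, -3, 2), c ∈ C.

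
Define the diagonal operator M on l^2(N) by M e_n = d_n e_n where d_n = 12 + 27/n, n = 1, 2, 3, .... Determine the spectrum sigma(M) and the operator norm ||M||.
sigma(M) = {12 + 27/n : n ≥ 1} ∪ {12}; ||M|| = 39

A bounded diagonal operator on l^2 with diagonal entries d_n has spectrum equal to the closure of {d_n : n ≥ 1}: every d_n is an eigenvalue (with eigenvector e_n), so {d_n} ⊂ sigma(M); the spectrum is closed, so its closure is too; and for lambda not in the closure, (M - lambda I) has bounded inverse (the diagonal entries 1/(d_n - lambda) are bounded). For our sequence d_n = 12 + 27/n, n = 1, 2, 3, ...:
  - {d_n} = {12 + 27/n : n ≥ 1}; the only limit point is 12
  - closure = {12 + 27/n : n ≥ 1} ∪ {12}
For the norm: a diagonal operator has ||M|| = sup_n |d_n|. Here d_n = 12 + 27/n is positive and decreasing, so sup_n |d_n| = d_1 = 12 + 27 = 39. So ||M|| = 39.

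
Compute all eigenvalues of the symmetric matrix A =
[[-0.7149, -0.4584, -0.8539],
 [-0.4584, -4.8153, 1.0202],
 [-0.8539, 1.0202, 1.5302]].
sigma(A) ≈ {-5, -1, 2}

A is real symmetric, so its spectrum consists of real eigenvalues. Expanding the characteristic polynomial of the displayed matrix gives
  det(λ I - A) = p(λ) = λ^3 + (4)λ^2 + (-7)λ + (-10).
Solving p(λ) = 0 yields eigenvalues ≈ -5, -1, 2. (A is shown rounded to 4 decimals, so these recover the underlying integer eigenvalues to within that precision.)
Verification: the trace of A = -4 equals the sum of eigenvalues -4, and det(A) ≈ 9.9999 matches the eigenvalue product 10.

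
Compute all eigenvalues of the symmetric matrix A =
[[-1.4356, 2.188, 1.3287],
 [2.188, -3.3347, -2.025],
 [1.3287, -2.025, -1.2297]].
sigma(A) ≈ {-6, 0} (0 with multiplicity 2)

A is real symmetric, so its spectrum consists of real eigenvalues. Expanding the characteristic polynomial of the displayed matrix gives
  det(λ I - A) = p(λ) = λ^3 + (6)λ^2 + (0)λ + (0).
Solving p(λ) = 0 yields eigenvalues ≈ -6, 0, 0. (A is shown rounded to 4 decimals, so these recover the underlying integer eigenvalues to within that precision.)
Verification: the trace of A = -6 equals the sum of eigenvalues -6, and det(A) ≈ 0.0000 matches the eigenvalue product 0.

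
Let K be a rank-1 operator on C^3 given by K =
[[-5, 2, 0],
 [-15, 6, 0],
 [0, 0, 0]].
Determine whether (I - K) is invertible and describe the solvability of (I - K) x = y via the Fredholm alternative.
(I - K) is singular (det(I - K) = 0, i.e. 1 ∈ sigma(K)). (I - K) x = y is solvable iff y ⊥ ker((I - K)^*) = span{(-5, 2, 0)}, i.e. iff -5y_1 + 2y_2 = 0. When solvable, the solutions are x = y + c·(1, 3, 0), c arbitrary (ker(I - K) = span{(1, 3, 0)}, dimension 1).

K has rank 1, so it is an outer product K = u v^T: every row of K is a multiple of one row vector. Reading off the entries, u = (1, 3, 0) and v = (-5, 2, 0) (row i of K equals u_i·v^T). A rank-one matrix u v^T satisfies K u = u (v·u) and kills the (2)-dimensional subspace v^⊥, so its characteristic polynomial is lambda^2 (lambda - v·u) with v·u = tr K = 1. Hence the eigenvalues of I - K are 1 (multiplicity 2) and 1 - (1) = 0, so det(I - K) = 0. (Direct check: I - K =
[[6, -2, 0],
 [15, -5, 0],
 [0, 0, 1]]
has determinant 0.) So 1 is an eigenvalue of K and (I - K) is not invertible. The finite-dimensional Fredholm alternative says: either (I - K) is invertible, or ker(I - K) ≠ {0} and then range(I - K) = ker((I - K)^*)^⊥, with dim ker(I - K) = dim ker((I - K)^*). We are in the second case, so we need both kernels. Kernel of I - K: (I - K) u = u - u (v·u) = u - u = 0, so ker(I - K) = span{u} = span{(1, 3, 0)} (it is exactly 1-dimensional because rank(I - K) = 2). Kernel of the adjoint: K is real, so (I - K)^* = I - K^T = I - v u^T, and (I - v u^T) v = v - v (u·v) = 0; hence ker((I - K)^*) = span{v} = span{(-5, 2, 0)}. Therefore (I - K) x = y is solvable iff <y, v> = 0, i.e. iff -5y_1 + 2y_2 = 0. When this holds, K y = u (v·y) = 0, so (I - K) y = y and x = y is a particular solution; the full solution set is the line x = y + c·u = y + c·(1, 3, 0), c ∈ C.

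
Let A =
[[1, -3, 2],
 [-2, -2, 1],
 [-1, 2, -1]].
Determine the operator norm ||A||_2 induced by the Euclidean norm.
||A||_2 ≈ 4.7982 (= sqrt(largest eigenvalue of A^T A))

||A||_2 = sigma_max(A) = sqrt(lambda_max(A^T A)). Form the symmetric matrix M = A^T A =
[[6, -1, 1],
 [-1, 17, -10],
 [1, -10, 6]].
Its characteristic polynomial (trace, sum of principal 2x2 minors, determinant of M give the coefficients) is
  p(λ) = det(λ I - M) = λ^3 - 29λ^2 + 138λ - 9.
No integer candidate from the rational root theorem (±divisors of 9) is a root, so the roots are irrational. The cubic discriminant is Δ = 5271849 > 0, so there are three distinct real roots. p(0) = -9 and p(1) = 101 have opposite signs, so a root lies in (0, 1); Newton's method refines it to λ ≈ 0.0661. p(5) = 81 and p(6) = -9 have opposite signs, so a root lies in (5, 6); Newton's method refines it to λ ≈ 5.9109. p(23) = -9 and p(24) = 423 have opposite signs, so a root lies in (23, 24); Newton's method refines it to λ ≈ 23.023. Check (Vieta): the three roots sum to 29, matching tr M = 29.
So the eigenvalues of A^T A are ≈ 0.0661, 5.9109, 23.023 (all ≥ 0, as they must be for A^T A). The largest is λ_max ≈ 23.023, hence ||A||_2 = sqrt(λ_max) ≈ 4.7982.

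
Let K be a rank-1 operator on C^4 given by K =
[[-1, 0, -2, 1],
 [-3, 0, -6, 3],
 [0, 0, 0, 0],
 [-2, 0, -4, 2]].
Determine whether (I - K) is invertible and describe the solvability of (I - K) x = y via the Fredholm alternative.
(I - K) is singular (det(I - K) = 0, i.e. 1 ∈ sigma(K)). (I - K) x = y is solvable iff y ⊥ ker((I - K)^*) = span{(-1, 0, -2, 1)}, i.e. iff -y_1 - 2y_3 + y_4 = 0. When solvable, the solutions are x = y + c·(1, 3, 0, 2), c arbitrary (ker(I - K) = span{(1, 3, 0, 2)}, dimension 1).

K has rank 1, so it is an outer product K = u v^T: every row of K is a multiple of one row vector. Reading off the entries, u = (1, 3, 0, 2) and v = (-1, 0, -2, 1) (row i of K equals u_i·v^T). A rank-one matrix u v^T satisfies K u = u (v·u) and kills the (3)-dimensional subspace v^⊥, so its characteristic polynomial is lambda^3 (lambda - v·u) with v·u = tr K = 1. Hence the eigenvalues of I - K are 1 (multiplicity 3) and 1 - (1) = 0, so det(I - K) = 0. (Direct check: I - K =
[[2, 0, 2, -1],
 [3, 1, 6, -3],
 [0, 0, 1, 0],
 [2, 0, 4, -1]]
has determinant 0.) So 1 is an eigenvalue of K and (I - K) is not invertible. The finite-dimensional Fredholm alternative says: either (I - K) is invertible, or ker(I - K) ≠ {0} and then range(I - K) = ker((I - K)^*)^⊥, with dim ker(I - K) = dim ker((I - K)^*). We are in the second case, so we need both kernels. Kernel of I - K: (I - K) u = u - u (v·u) = u - u = 0, so ker(I - K) = span{u} = span{(1, 3, 0, 2)} (it is exactly 1-dimensional because rank(I - K) = 3). Kernel of the adjoint: K is real, so (I - K)^* = I - K^T = I - v u^T, and (I - v u^T) v = v - v (u·v) = 0; hence ker((I - K)^*) = span{v} = span{(-1, 0, -2, 1)}. Therefore (I - K) x = y is solvable iff <y, v> = 0, i.e. iff -y_1 - 2y_3 + y_4 = 0. When this holds, K y = u (v·y) = 0, so (I - K) y = y and x = y is a particular solution; the full solution set is the line x = y + c·u = y + c·(1, 3, 0, 2), c ∈ C.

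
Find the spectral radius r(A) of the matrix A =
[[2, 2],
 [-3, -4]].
r(A) = (2 + sqrt(12))/2 ≈ 2.7321

The eigenvalues of A are the roots of its characteristic polynomial. With M = A (coefficients from the trace and determinant):
  p(λ) = det(λ I - M) = λ^2 + 2λ - 2.
For λ^2 + 2λ - 2 the discriminant is 12. It is nonnegative but not a perfect square, so the roots are real and irrational: λ = (-2 ± sqrt(12))/2 ≈ 0.7321, -2.7321.
Thus the eigenvalues (to 4 decimals) are 0.7321 (modulus 0.7321); -2.7321 (modulus 2.7321). The spectral radius is the largest modulus: r(A) = (2 + sqrt(12))/2 ≈ 2.7321. (Cross-check: r(A) ≤ ||A||_2 ≈ 5.734; equality holds whenever A is normal, though it can also hold for some non-normal A.)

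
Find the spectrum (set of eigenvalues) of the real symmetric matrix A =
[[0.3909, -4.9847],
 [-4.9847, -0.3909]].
sigma(A) ≈ {-5, 5}

A is real symmetric, so its spectrum consists of real eigenvalues. Expanding the characteristic polynomial of the displayed matrix gives
  det(λ I - A) = p(λ) = λ^2 + (0)λ + (-25).
Solving p(λ) = 0 yields eigenvalues ≈ -5, 5. (A is shown rounded to 4 decimals, so these recover the underlying integer eigenvalues to within that precision.)
Verification: the trace of A = 0 equals the sum of eigenvalues 0, and det(A) ≈ -25.0000 matches the eigenvalue product -25.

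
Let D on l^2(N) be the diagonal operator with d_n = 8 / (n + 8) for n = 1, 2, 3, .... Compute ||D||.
||D|| = 8/9 (attained at n = 1)

For D diagonal, ||D|| = sup_n |d_n| = sup_n 8/(n + 8). This is positive and strictly decreasing in n, so the supremum is attained at n = 1: d_1 = 8/(1 + 8) = 8/9. Hence ||D|| = 8/9.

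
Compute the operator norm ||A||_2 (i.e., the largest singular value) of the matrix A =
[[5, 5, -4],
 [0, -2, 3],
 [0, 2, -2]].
||A||_2 ≈ 8.9283 (= sqrt(largest eigenvalue of A^T A))

||A||_2 = sigma_max(A) = sqrt(lambda_max(A^T A)). Form the symmetric matrix M = A^T A =
[[25, 25, -20],
 [25, 33, -30],
 [-20, -30, 29]].
Its characteristic polynomial (trace, sum of principal 2x2 minors, determinant of M give the coefficients) is
  p(λ) = det(λ I - M) = λ^3 - 87λ^2 + 582λ - 100.
No integer candidate from the rational root theorem (±divisors of 100) is a root, so the roots are irrational. The cubic discriminant is Δ = 1602722484 > 0, so there are three distinct real roots. p(0) = -100 and p(1) = 396 have opposite signs, so a root lies in (0, 1); Newton's method refines it to λ ≈ 0.1765. p(7) = 54 and p(8) = -500 have opposite signs, so a root lies in (7, 8); Newton's method refines it to λ ≈ 7.1088. p(79) = -4050 and p(80) = 1660 have opposite signs, so a root lies in (79, 80); Newton's method refines it to λ ≈ 79.7147. Check (Vieta): the three roots sum to 87, matching tr M = 87.
So the eigenvalues of A^T A are ≈ 0.1765, 7.1088, 79.7147 (all ≥ 0, as they must be for A^T A). The largest is λ_max ≈ 79.7147, hence ||A||_2 = sqrt(λ_max) ≈ 8.9283.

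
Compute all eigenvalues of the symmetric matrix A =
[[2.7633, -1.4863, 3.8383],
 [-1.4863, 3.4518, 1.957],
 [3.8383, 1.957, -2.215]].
sigma(A) ≈ {-5, 4, 5}

A is real symmetric, so its spectrum consists of real eigenvalues. Expanding the characteristic polynomial of the displayed matrix gives
  det(λ I - A) = p(λ) = λ^3 + (-4)λ^2 + (-25)λ + (100).
Solving p(λ) = 0 yields eigenvalues ≈ -5, 4, 5. (A is shown rounded to 4 decimals, so these recover the underlying integer eigenvalues to within that precision.)
Verification: the trace of A = 4 equals the sum of eigenvalues 4, and det(A) ≈ -100.0000 matches the eigenvalue product -100.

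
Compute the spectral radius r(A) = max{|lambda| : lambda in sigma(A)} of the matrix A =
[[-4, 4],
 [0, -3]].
r(A) = 4

The eigenvalues of A are the roots of its characteristic polynomial. With M = A (coefficients from the trace and determinant):
  p(λ) = det(λ I - M) = λ^2 + 7λ + 12.
For λ^2 + 7λ + 12 the discriminant is 1. It is a perfect square (1^2), so the roots are rational: λ = (-7 ± 1)/2 = -3, -4.
Thus the eigenvalues (to 4 decimals) are -3 (modulus 3); -4 (modulus 4). The spectral radius is the largest modulus: r(A) = 4. (Cross-check: r(A) ≤ ||A||_2 ≈ 6.0927; equality holds whenever A is normal, though it can also hold for some non-normal A.)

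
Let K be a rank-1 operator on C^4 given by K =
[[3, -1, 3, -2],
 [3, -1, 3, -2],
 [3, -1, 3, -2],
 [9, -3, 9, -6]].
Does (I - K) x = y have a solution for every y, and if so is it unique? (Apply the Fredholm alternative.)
(I - K) is invertible (det(I - K) = 2 ≠ 0), so for every y in C^4 the equation (I - K) x = y has a unique solution.

K has rank 1, so it is an outer product K = u v^T: every row of K is a multiple of one row vector. Reading off the entries, u = (1, 1, 1, 3) and v = (3, -1, 3, -2) (row i of K equals u_i·v^T). A rank-one matrix u v^T satisfies K u = u (v·u) and kills the (3)-dimensional subspace v^⊥, so its characteristic polynomial is lambda^3 (lambda - v·u) with v·u = tr K = -1. Hence the eigenvalues of I - K are 1 (multiplicity 3) and 1 - (-1) = 2, so det(I - K) = 2. (Direct check: I - K =
[[-2, 1, -3, 2],
 [-3, 2, -3, 2],
 [-3, 1, -2, 2],
 [-9, 3, -9, 7]]
has determinant 2.) The finite-dimensional Fredholm alternative says: either (I - K) is invertible, or ker(I - K) ≠ {0} and then range(I - K) = ker((I - K)^*)^⊥, with dim ker(I - K) = dim ker((I - K)^*). Since det(I - K) ≠ 0, 1 is not an eigenvalue of K and ker(I - K) = {0}, so we are in the first case: for every y there is a unique x = (I - K)^(-1) y. Explicitly, by the Sherman–Morrison formula, (I - u v^T)^(-1) = I + u v^T/(1 - v·u), i.e. (I - K)^(-1) = I + K/(2).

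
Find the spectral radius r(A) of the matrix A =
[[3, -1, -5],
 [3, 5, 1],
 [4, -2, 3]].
r(A) ≈ 5.8095

The eigenvalues of A are the roots of its characteristic polynomial. With M = A (coefficients from the trace, the sum of principal 2x2 minors, and det A):
  p(λ) = det(λ I - M) = λ^3 - 11λ^2 + 64λ - 186.
No integer candidate from the rational root theorem (±divisors of 186) is a root, so the roots are irrational. The cubic discriminant is Δ = -120324 < 0, so there is one real root and a complex-conjugate pair. p(5) = -16 and p(6) = 18 have opposite signs, so a root lies in (5, 6); Newton's method refines it to λ ≈ 5.5111. Dividing out (λ - (5.5111)) leaves approximately λ^2 - 5.4889λ + 33.7501. For λ^2 - 5.4889λ + 33.7501 the discriminant is -104.8724. It is negative, so the remaining roots are the complex-conjugate pair λ ≈ 2.7445 ± 5.1204i. Their product equals the constant term, so |λ|^2 ≈ 33.7501 and |λ| ≈ 5.8095.
Thus the eigenvalues (to 4 decimals) are 5.5111 (modulus 5.5111); 2.7445 ± 5.1204i (modulus 5.8095). The spectral radius is the largest modulus: r(A) ≈ 5.8095. (Cross-check: r(A) ≤ ||A||_2 ≈ 6.1953; equality holds whenever A is normal, though it can also hold for some non-normal A.)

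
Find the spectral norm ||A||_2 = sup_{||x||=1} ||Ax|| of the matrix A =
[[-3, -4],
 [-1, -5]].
||A||_2 = sqrt((51 + sqrt(2117))/2) ≈ 6.9646 (= sqrt(largest eigenvalue of A^T A))

||A||_2 = sigma_max(A) = sqrt(lambda_max(A^T A)). Form the symmetric matrix M = A^T A =
[[10, 17],
 [17, 41]].
Its characteristic polynomial (trace, determinant of M give the coefficients) is
  p(λ) = det(λ I - M) = λ^2 - 51λ + 121.
For λ^2 - 51λ + 121 the discriminant is 2117. It is nonnegative but not a perfect square, so the roots are real and irrational: λ = (51 ± sqrt(2117))/2 ≈ 48.5054, 2.4946.
So the eigenvalues of A^T A are ≈ 2.4946, 48.5054 (all ≥ 0, as they must be for A^T A). The largest is λ_max = (51 + sqrt(2117))/2 ≈ 48.5054, hence ||A||_2 = sqrt(λ_max) = sqrt((51 + sqrt(2117))/2) ≈ 6.9646.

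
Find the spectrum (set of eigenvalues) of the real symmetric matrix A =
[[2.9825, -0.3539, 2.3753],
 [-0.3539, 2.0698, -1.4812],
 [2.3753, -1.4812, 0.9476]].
sigma(A) ≈ {-1, 2, 5}

A is real symmetric, so its spectrum consists of real eigenvalues. Expanding the characteristic polynomial of the displayed matrix gives
  det(λ I - A) = p(λ) = λ^3 + (-6)λ^2 + (3)λ + (10).
Solving p(λ) = 0 yields eigenvalues ≈ -1, 2, 5. (A is shown rounded to 4 decimals, so these recover the underlying integer eigenvalues to within that precision.)
Verification: the trace of A = 6 equals the sum of eigenvalues 6, and det(A) ≈ -10.0001 matches the eigenvalue product -10.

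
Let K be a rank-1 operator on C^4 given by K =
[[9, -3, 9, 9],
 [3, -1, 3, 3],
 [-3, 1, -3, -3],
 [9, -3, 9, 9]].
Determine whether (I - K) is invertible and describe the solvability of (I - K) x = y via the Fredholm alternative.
(I - K) is invertible (det(I - K) = -13 ≠ 0), so for every y in C^4 the equation (I - K) x = y has a unique solution.

K has rank 1, so it is an outer product K = u v^T: every row of K is a multiple of one row vector. Reading off the entries, u = (-3, -1, 1, -3) and v = (-3, 1, -3, -3) (row i of K equals u_i·v^T). A rank-one matrix u v^T satisfies K u = u (v·u) and kills the (3)-dimensional subspace v^⊥, so its characteristic polynomial is lambda^3 (lambda - v·u) with v·u = tr K = 14. Hence the eigenvalues of I - K are 1 (multiplicity 3) and 1 - (14) = -13, so det(I - K) = -13. (Direct check: I - K =
[[-8, 3, -9, -9],
 [-3, 2, -3, -3],
 [3, -1, 4, 3],
 [-9, 3, -9, -8]]
has determinant -13.) The finite-dimensional Fredholm alternative says: either (I - K) is invertible, or ker(I - K) ≠ {0} and then range(I - K) = ker((I - K)^*)^⊥, with dim ker(I - K) = dim ker((I - K)^*). Since det(I - K) ≠ 0, 1 is not an eigenvalue of K and ker(I - K) = {0}, so we are in the first case: for every y there is a unique x = (I - K)^(-1) y. Explicitly, by the Sherman–Morrison formula, (I - u v^T)^(-1) = I + u v^T/(1 - v·u), i.e. (I - K)^(-1) = I + K/(-13).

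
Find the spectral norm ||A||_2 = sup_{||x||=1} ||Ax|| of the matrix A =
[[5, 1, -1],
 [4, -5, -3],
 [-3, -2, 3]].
||A||_2 ≈ 8.2699 (= sqrt(largest eigenvalue of A^T A))

||A||_2 = sigma_max(A) = sqrt(lambda_max(A^T A)). Form the symmetric matrix M = A^T A =
[[50, -9, -26],
 [-9, 30, 8],
 [-26, 8, 19]].
Its characteristic polynomial (trace, sum of principal 2x2 minors, determinant of M give the coefficients) is
  p(λ) = det(λ I - M) = λ^3 - 99λ^2 + 2199λ - 7225.
No integer candidate from the rational root theorem (±divisors of 7225) is a root, so the roots are irrational. The cubic discriminant is Δ = 3720736080 > 0, so there are three distinct real roots. p(3) = -1492 and p(4) = 51 have opposite signs, so a root lies in (3, 4); Newton's method refines it to λ ≈ 3.965. p(26) = 601 and p(27) = -340 have opposite signs, so a root lies in (26, 27); Newton's method refines it to λ ≈ 26.6434. p(68) = -1037 and p(69) = 1676 have opposite signs, so a root lies in (68, 69); Newton's method refines it to λ ≈ 68.3916. Check (Vieta): the three roots sum to 99, matching tr M = 99.
So the eigenvalues of A^T A are ≈ 3.965, 26.6434, 68.3916 (all ≥ 0, as they must be for A^T A). The largest is λ_max ≈ 68.3916, hence ||A||_2 = sqrt(λ_max) ≈ 8.2699.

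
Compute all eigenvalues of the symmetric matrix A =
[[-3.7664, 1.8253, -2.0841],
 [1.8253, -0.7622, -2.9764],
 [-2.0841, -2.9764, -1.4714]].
sigma(A) ≈ {-5, -4, 3}

A is real symmetric, so its spectrum consists of real eigenvalues. Expanding the characteristic polynomial of the displayed matrix gives
  det(λ I - A) = p(λ) = λ^3 + (6)λ^2 + (-7)λ + (-60).
Solving p(λ) = 0 yields eigenvalues ≈ -5, -4, 3. (A is shown rounded to 4 decimals, so these recover the underlying integer eigenvalues to within that precision.)
Verification: the trace of A = -6 equals the sum of eigenvalues -6, and det(A) ≈ 60.0003 matches the eigenvalue product 60.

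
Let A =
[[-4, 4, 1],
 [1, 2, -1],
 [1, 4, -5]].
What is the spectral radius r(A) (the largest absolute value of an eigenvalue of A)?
r(A) ≈ 5.3397

The eigenvalues of A are the roots of its characteristic polynomial. With M = A (coefficients from the trace, the sum of principal 2x2 minors, and det A):
  p(λ) = det(λ I - M) = λ^3 + 7λ^2 + λ - 42.
No integer candidate from the rational root theorem (±divisors of 42) is a root, so the roots are irrational. The cubic discriminant is Δ = 4749 > 0, so there are three distinct real roots. p(-6) = -12 and p(-5) = 3 have opposite signs, so a root lies in (-6, -5); Newton's method refines it to λ ≈ -5.3397. p(-4) = 2 and p(-3) = -9 have opposite signs, so a root lies in (-4, -3); Newton's method refines it to λ ≈ -3.755. p(2) = -4 and p(3) = 51 have opposite signs, so a root lies in (2, 3); Newton's method refines it to λ ≈ 2.0947. Check (Vieta): the three roots sum to -7, matching tr M = -7.
Thus the eigenvalues (to 4 decimals) are -5.3397 (modulus 5.3397); -3.755 (modulus 3.755); 2.0947 (modulus 2.0947). The spectral radius is the largest modulus: r(A) ≈ 5.3397. (Cross-check: r(A) ≤ ||A||_2 ≈ 7.0827; equality holds whenever A is normal, though it can also hold for some non-normal A.)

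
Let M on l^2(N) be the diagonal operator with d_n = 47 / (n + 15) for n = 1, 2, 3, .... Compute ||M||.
||M|| = 47/16 (attained at n = 1)

For M diagonal, ||M|| = sup_n |d_n| = sup_n 47/(n + 15). This is positive and strictly decreasing in n, so the supremum is attained at n = 1: d_1 = 47/(1 + 15) = 47/16. Hence ||M|| = 47/16.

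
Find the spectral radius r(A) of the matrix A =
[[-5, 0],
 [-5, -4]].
r(A) = 5

The eigenvalues of A are the roots of its characteristic polynomial. With M = A (coefficients from the trace and determinant):
  p(λ) = det(λ I - M) = λ^2 + 9λ + 20.
For λ^2 + 9λ + 20 the discriminant is 1. It is a perfect square (1^2), so the roots are rational: λ = (-9 ± 1)/2 = -4, -5.
Thus the eigenvalues (to 4 decimals) are -4 (modulus 4); -5 (modulus 5). The spectral radius is the largest modulus: r(A) = 5. (Cross-check: r(A) ≤ ||A||_2 ≈ 7.6973; equality holds whenever A is normal, though it can also hold for some non-normal A.)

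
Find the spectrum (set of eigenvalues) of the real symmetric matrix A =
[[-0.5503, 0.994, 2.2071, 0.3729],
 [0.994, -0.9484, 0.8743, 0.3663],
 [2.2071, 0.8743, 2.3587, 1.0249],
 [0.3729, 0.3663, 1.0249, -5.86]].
sigma(A) ≈ {-6, -2, -1, 4}

A is real symmetric, so its spectrum consists of real eigenvalues. Expanding the characteristic polynomial of the displayed matrix gives
  det(λ I - A) = p(λ) = λ^4 + (5)λ^3 + (-16)λ^2 + (-68)λ + (-48).
Solving p(λ) = 0 yields eigenvalues ≈ -6, -2, -1, 4. (A is shown rounded to 4 decimals, so these recover the underlying integer eigenvalues to within that precision.)
Verification: the trace of A = -5 equals the sum of eigenvalues -5, and det(A) ≈ -47.9996 matches the eigenvalue product -48.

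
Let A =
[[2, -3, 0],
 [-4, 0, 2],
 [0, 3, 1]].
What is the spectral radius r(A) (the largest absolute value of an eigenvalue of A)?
r(A) ≈ 5.1915

The eigenvalues of A are the roots of its characteristic polynomial. With M = A (coefficients from the trace, the sum of principal 2x2 minors, and det A):
  p(λ) = det(λ I - M) = λ^3 - 3λ^2 - 16λ + 24.
No integer candidate from the rational root theorem (±divisors of 24) is a root, so the roots are irrational. The cubic discriminant is Δ = 26464 > 0, so there are three distinct real roots. p(-4) = -24 and p(-3) = 18 have opposite signs, so a root lies in (-4, -3); Newton's method refines it to λ ≈ -3.509. p(1) = 6 and p(2) = -12 have opposite signs, so a root lies in (1, 2); Newton's method refines it to λ ≈ 1.3175. p(5) = -6 and p(6) = 36 have opposite signs, so a root lies in (5, 6); Newton's method refines it to λ ≈ 5.1915. Check (Vieta): the three roots sum to 3, matching tr M = 3.
Thus the eigenvalues (to 4 decimals) are -3.509 (modulus 3.509); 1.3175 (modulus 1.3175); 5.1915 (modulus 5.1915). The spectral radius is the largest modulus: r(A) ≈ 5.1915. (Cross-check: r(A) ≤ ||A||_2 ≈ 5.2885; equality holds whenever A is normal, though it can also hold for some non-normal A.)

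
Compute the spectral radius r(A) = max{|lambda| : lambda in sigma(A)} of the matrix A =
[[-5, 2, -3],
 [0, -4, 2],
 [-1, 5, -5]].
r(A) ≈ 8.4117

The eigenvalues of A are the roots of its characteristic polynomial. With M = A (coefficients from the trace, the sum of principal 2x2 minors, and det A):
  p(λ) = det(λ I - M) = λ^3 + 14λ^2 + 52λ + 42.
No integer candidate from the rational root theorem (±divisors of 42) is a root, so the roots are irrational. The cubic discriminant is Δ = 9300 > 0, so there are three distinct real roots. p(-9) = -21 and p(-8) = 10 have opposite signs, so a root lies in (-9, -8); Newton's method refines it to λ ≈ -8.4117. p(-5) = 7 and p(-4) = -6 have opposite signs, so a root lies in (-5, -4); Newton's method refines it to λ ≈ -4.4717. p(-2) = -14 and p(-1) = 3 have opposite signs, so a root lies in (-2, -1); Newton's method refines it to λ ≈ -1.1166. Check (Vieta): the three roots sum to -14, matching tr M = -14.
Thus the eigenvalues (to 4 decimals) are -8.4117 (modulus 8.4117); -4.4717 (modulus 4.4717); -1.1166 (modulus 1.1166). The spectral radius is the largest modulus: r(A) ≈ 8.4117. (Cross-check: r(A) ≤ ||A||_2 ≈ 9.4924; equality holds whenever A is normal, though it can also hold for some non-normal A.)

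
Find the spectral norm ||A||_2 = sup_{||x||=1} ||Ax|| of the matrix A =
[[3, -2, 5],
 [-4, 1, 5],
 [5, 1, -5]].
||A||_2 ≈ 9.7647 (= sqrt(largest eigenvalue of A^T A))

||A||_2 = sigma_max(A) = sqrt(lambda_max(A^T A)). Form the symmetric matrix M = A^T A =
[[50, -5, -30],
 [-5, 6, -10],
 [-30, -10, 75]].
Its characteristic polynomial (trace, sum of principal 2x2 minors, determinant of M give the coefficients) is
  p(λ) = det(λ I - M) = λ^3 - 131λ^2 + 3475λ - 7225.
No integer candidate from the rational root theorem (±divisors of 7225) is a root, so the roots are irrational. The cubic discriminant is Δ = 32201377600 > 0, so there are three distinct real roots. p(2) = -791 and p(3) = 2048 have opposite signs, so a root lies in (2, 3); Newton's method refines it to λ ≈ 2.27. p(33) = 728 and p(34) = -1207 have opposite signs, so a root lies in (33, 34); Newton's method refines it to λ ≈ 33.38. p(95) = -2000 and p(96) = 3815 have opposite signs, so a root lies in (95, 96); Newton's method refines it to λ ≈ 95.35. Check (Vieta): the three roots sum to 131, matching tr M = 131.
So the eigenvalues of A^T A are ≈ 2.27, 33.38, 95.35 (all ≥ 0, as they must be for A^T A). The largest is λ_max ≈ 95.35, hence ||A||_2 = sqrt(λ_max) ≈ 9.7647.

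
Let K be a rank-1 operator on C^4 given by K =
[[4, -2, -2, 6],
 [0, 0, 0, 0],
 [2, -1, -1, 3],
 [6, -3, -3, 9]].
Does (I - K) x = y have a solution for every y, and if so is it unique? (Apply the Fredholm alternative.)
(I - K) is invertible (det(I - K) = -11 ≠ 0), so for every y in C^4 the equation (I - K) x = y has a unique solution.

K has rank 1, so it is an outer product K = u v^T: every row of K is a multiple of one row vector. Reading off the entries, u = (2, 0, 1, 3) and v = (2, -1, -1, 3) (row i of K equals u_i·v^T). A rank-one matrix u v^T satisfies K u = u (v·u) and kills the (3)-dimensional subspace v^⊥, so its characteristic polynomial is lambda^3 (lambda - v·u) with v·u = tr K = 12. Hence the eigenvalues of I - K are 1 (multiplicity 3) and 1 - (12) = -11, so det(I - K) = -11. (Direct check: I - K =
[[-3, 2, 2, -6],
 [0, 1, 0, 0],
 [-2, 1, 2, -3],
 [-6, 3, 3, -8]]
has determinant -11.) The finite-dimensional Fredholm alternative says: either (I - K) is invertible, or ker(I - K) ≠ {0} and then range(I - K) = ker((I - K)^*)^⊥, with dim ker(I - K) = dim ker((I - K)^*). Since det(I - K) ≠ 0, 1 is not an eigenvalue of K and ker(I - K) = {0}, so we are in the first case: for every y there is a unique x = (I - K)^(-1) y. Explicitly, by the Sherman–Morrison formula, (I - u v^T)^(-1) = I + u v^T/(1 - v·u), i.e. (I - K)^(-1) = I + K/(-11).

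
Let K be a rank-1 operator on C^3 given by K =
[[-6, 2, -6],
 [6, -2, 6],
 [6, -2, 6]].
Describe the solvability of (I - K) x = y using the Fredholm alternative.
(I - K) is invertible (det(I - K) = 3 ≠ 0), so for every y in C^3 the equation (I - K) x = y has a unique solution.

K has rank 1, so it is an outer product K = u v^T: every row of K is a multiple of one row vector. Reading off the entries, u = (2, -2, -2) and v = (-3, 1, -3) (row i of K equals u_i·v^T). A rank-one matrix u v^T satisfies K u = u (v·u) and kills the (2)-dimensional subspace v^⊥, so its characteristic polynomial is lambda^2 (lambda - v·u) with v·u = tr K = -2. Hence the eigenvalues of I - K are 1 (multiplicity 2) and 1 - (-2) = 3, so det(I - K) = 3. (Direct check: I - K =
[[7, -2, 6],
 [-6, 3, -6],
 [-6, 2, -5]]
has determinant 3.) The finite-dimensional Fredholm alternative says: either (I - K) is invertible, or ker(I - K) ≠ {0} and then range(I - K) = ker((I - K)^*)^⊥, with dim ker(I - K) = dim ker((I - K)^*). Since det(I - K) ≠ 0, 1 is not an eigenvalue of K and ker(I - K) = {0}, so we are in the first case: for every y there is a unique x = (I - K)^(-1) y. Explicitly, by the Sherman–Morrison formula, (I - u v^T)^(-1) = I + u v^T/(1 - v·u), i.e. (I - K)^(-1) = I + K/(3).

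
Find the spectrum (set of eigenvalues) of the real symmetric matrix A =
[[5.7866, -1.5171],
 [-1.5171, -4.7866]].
sigma(A) ≈ {-5, 6}

A is real symmetric, so its spectrum consists of real eigenvalues. Expanding the characteristic polynomial of the displayed matrix gives
  det(λ I - A) = p(λ) = λ^2 + (-1)λ + (-30).
Solving p(λ) = 0 yields eigenvalues ≈ -5, 6. (A is shown rounded to 4 decimals, so these recover the underlying integer eigenvalues to within that precision.)
Verification: the trace of A = 1 equals the sum of eigenvalues 1, and det(A) ≈ -29.9997 matches the eigenvalue product -30.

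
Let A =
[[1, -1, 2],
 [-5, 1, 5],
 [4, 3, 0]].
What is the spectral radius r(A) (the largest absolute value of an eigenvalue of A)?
r(A) ≈ 5.4364

The eigenvalues of A are the roots of its characteristic polynomial. With M = A (coefficients from the trace, the sum of principal 2x2 minors, and det A):
  p(λ) = det(λ I - M) = λ^3 - 2λ^2 - 27λ + 73.
No integer candidate from the rational root theorem (±divisors of 73) is a root, so the roots are irrational. The cubic discriminant is Δ = 11057 > 0, so there are three distinct real roots. p(-6) = -53 and p(-5) = 33 have opposite signs, so a root lies in (-6, -5); Newton's method refines it to λ ≈ -5.4364. p(3) = 1 and p(4) = -3 have opposite signs, so a root lies in (3, 4); Newton's method refines it to λ ≈ 3.0879. p(4) = -3 and p(5) = 13 have opposite signs, so a root lies in (4, 5); Newton's method refines it to λ ≈ 4.3486. Check (Vieta): the three roots sum to 2, matching tr M = 2.
Thus the eigenvalues (to 4 decimals) are -5.4364 (modulus 5.4364); 3.0879 (modulus 3.0879); 4.3486 (modulus 4.3486). The spectral radius is the largest modulus: r(A) ≈ 5.4364. (Cross-check: r(A) ≤ ||A||_2 ≈ 7.7192; equality holds whenever A is normal, though it can also hold for some non-normal A.)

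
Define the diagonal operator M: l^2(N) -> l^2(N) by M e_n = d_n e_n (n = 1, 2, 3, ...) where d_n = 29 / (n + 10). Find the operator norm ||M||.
||M|| = 29/11 (attained at n = 1)

For M diagonal, ||M|| = sup_n |d_n| = sup_n 29/(n + 10). This is positive and strictly decreasing in n, so the supremum is attained at n = 1: d_1 = 29/(1 + 10) = 29/11. Hence ||M|| = 29/11.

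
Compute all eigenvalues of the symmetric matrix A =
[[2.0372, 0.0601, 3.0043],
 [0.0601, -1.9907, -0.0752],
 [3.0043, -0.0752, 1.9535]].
sigma(A) ≈ {-2, -1, 5}

A is real symmetric, so its spectrum consists of real eigenvalues. Expanding the characteristic polynomial of the displayed matrix gives
  det(λ I - A) = p(λ) = λ^3 + (-2)λ^2 + (-13)λ + (-10).
Solving p(λ) = 0 yields eigenvalues ≈ -2, -1, 5. (A is shown rounded to 4 decimals, so these recover the underlying integer eigenvalues to within that precision.)
Verification: the trace of A = 2 equals the sum of eigenvalues 2, and det(A) ≈ 9.9996 matches the eigenvalue product 10.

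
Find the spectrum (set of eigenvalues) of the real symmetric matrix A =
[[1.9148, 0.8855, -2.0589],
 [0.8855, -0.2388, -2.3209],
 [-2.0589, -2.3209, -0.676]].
sigma(A) ≈ {-3, 0, 4}

A is real symmetric, so its spectrum consists of real eigenvalues. Expanding the characteristic polynomial of the displayed matrix gives
  det(λ I - A) = p(λ) = λ^3 + (-1)λ^2 + (-12)λ + (0).
Solving p(λ) = 0 yields eigenvalues ≈ -3, 0, 4. (A is shown rounded to 4 decimals, so these recover the underlying integer eigenvalues to within that precision.)
Verification: the trace of A = 1 equals the sum of eigenvalues 1, and det(A) ≈ -0.0000 matches the eigenvalue product 0.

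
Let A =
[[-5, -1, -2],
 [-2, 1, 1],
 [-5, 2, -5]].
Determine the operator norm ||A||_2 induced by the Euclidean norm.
||A||_2 ≈ 8.8559 (= sqrt(largest eigenvalue of A^T A))

||A||_2 = sigma_max(A) = sqrt(lambda_max(A^T A)). Form the symmetric matrix M = A^T A =
[[54, -7, 33],
 [-7, 6, -7],
 [33, -7, 30]].
Its characteristic polynomial (trace, sum of principal 2x2 minors, determinant of M give the coefficients) is
  p(λ) = det(λ I - M) = λ^3 - 90λ^2 + 937λ - 2304.
No integer candidate from the rational root theorem (±divisors of 2304) is a root, so the roots are irrational. The cubic discriminant is Δ = 456463616 > 0, so there are three distinct real roots. p(3) = -276 and p(4) = 68 have opposite signs, so a root lies in (3, 4); Newton's method refines it to λ ≈ 3.7604. p(7) = 188 and p(8) = -56 have opposite signs, so a root lies in (7, 8); Newton's method refines it to λ ≈ 7.8124. p(78) = -2226 and p(79) = 3068 have opposite signs, so a root lies in (78, 79); Newton's method refines it to λ ≈ 78.4272. Check (Vieta): the three roots sum to 90, matching tr M = 90.
So the eigenvalues of A^T A are ≈ 3.7604, 7.8124, 78.4272 (all ≥ 0, as they must be for A^T A). The largest is λ_max ≈ 78.4272, hence ||A||_2 = sqrt(λ_max) ≈ 8.8559.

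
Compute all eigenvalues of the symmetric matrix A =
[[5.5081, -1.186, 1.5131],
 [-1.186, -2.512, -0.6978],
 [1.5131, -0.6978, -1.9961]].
sigma(A) ≈ {-3, -2, 6}

A is real symmetric, so its spectrum consists of real eigenvalues. Expanding the characteristic polynomial of the displayed matrix gives
  det(λ I - A) = p(λ) = λ^3 + (-1)λ^2 + (-24)λ + (-36).
Solving p(λ) = 0 yields eigenvalues ≈ -3, -2, 6. (A is shown rounded to 4 decimals, so these recover the underlying integer eigenvalues to within that precision.)
Verification: the trace of A = 1 equals the sum of eigenvalues 1, and det(A) ≈ 36.0000 matches the eigenvalue product 36.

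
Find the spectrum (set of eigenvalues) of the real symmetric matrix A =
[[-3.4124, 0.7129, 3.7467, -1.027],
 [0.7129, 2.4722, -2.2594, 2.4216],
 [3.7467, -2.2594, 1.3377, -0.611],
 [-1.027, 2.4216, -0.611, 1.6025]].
sigma(A) ≈ {-6, 0, 2, 6}

A is real symmetric, so its spectrum consists of real eigenvalues. Expanding the characteristic polynomial of the displayed matrix gives
  det(λ I - A) = p(λ) = λ^4 + (-2)λ^3 + (-36)λ^2 + (72.0027)λ + (-0.0051).
Solving p(λ) = 0 yields eigenvalues ≈ -6, 0, 2, 6. (A is shown rounded to 4 decimals, so these recover the underlying integer eigenvalues to within that precision.)
Verification: the trace of A = 2 equals the sum of eigenvalues 2, and det(A) ≈ -0.0051 matches the eigenvalue product 0.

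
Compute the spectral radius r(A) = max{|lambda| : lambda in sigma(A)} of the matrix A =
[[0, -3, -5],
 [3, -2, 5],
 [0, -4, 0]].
r(A) ≈ 5.9406

The eigenvalues of A are the roots of its characteristic polynomial. With M = A (coefficients from the trace, the sum of principal 2x2 minors, and det A):
  p(λ) = det(λ I - M) = λ^3 + 2λ^2 + 29λ - 60.
No integer candidate from the rational root theorem (±divisors of 60) is a root, so the roots are irrational. The cubic discriminant is Δ = -252112 < 0, so there is one real root and a complex-conjugate pair. p(1) = -28 and p(2) = 14 have opposite signs, so a root lies in (1, 2); Newton's method refines it to λ ≈ 1.7002. Dividing out (λ - (1.7002)) leaves approximately λ^2 + 3.7002λ + 35.2909. For λ^2 + 3.7002λ + 35.2909 the discriminant is -127.4722. It is negative, so the remaining roots are the complex-conjugate pair λ ≈ -1.8501 ± 5.6452i. Their product equals the constant term, so |λ|^2 ≈ 35.2909 and |λ| ≈ 5.9406.
Thus the eigenvalues (to 4 decimals) are 1.7002 (modulus 1.7002); -1.8501 ± 5.6452i (modulus 5.9406). The spectral radius is the largest modulus: r(A) ≈ 5.9406. (Cross-check: r(A) ≤ ||A||_2 ≈ 7.4319; equality holds whenever A is normal, though it can also hold for some non-normal A.)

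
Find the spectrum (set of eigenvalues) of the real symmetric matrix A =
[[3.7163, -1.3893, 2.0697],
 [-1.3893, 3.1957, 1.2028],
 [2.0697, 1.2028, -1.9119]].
sigma(A) ≈ {-3, 3, 5}

A is real symmetric, so its spectrum consists of real eigenvalues. Expanding the characteristic polynomial of the displayed matrix gives
  det(λ I - A) = p(λ) = λ^3 + (-5)λ^2 + (-9)λ + (44.9987).
Solving p(λ) = 0 yields eigenvalues ≈ -3, 3, 5. (A is shown rounded to 4 decimals, so these recover the underlying integer eigenvalues to within that precision.)
Verification: the trace of A = 5 equals the sum of eigenvalues 5, and det(A) ≈ -44.9987 matches the eigenvalue product -45.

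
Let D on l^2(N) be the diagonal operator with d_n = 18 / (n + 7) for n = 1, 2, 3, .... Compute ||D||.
||D|| = 9/4 (attained at n = 1)

For D diagonal, ||D|| = sup_n |d_n| = sup_n 18/(n + 7). This is positive and strictly decreasing in n, so the supremum is attained at n = 1: d_1 = 18/(1 + 7) = 9/4. Hence ||D|| = 9/4.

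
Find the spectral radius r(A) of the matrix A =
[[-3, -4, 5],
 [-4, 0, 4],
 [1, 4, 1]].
r(A) = 8

The eigenvalues of A are the roots of its characteristic polynomial. With M = A (coefficients from the trace, the sum of principal 2x2 minors, and det A):
  p(λ) = det(λ I - M) = λ^3 + 2λ^2 - 40λ + 64.
By the rational root theorem any rational root is an integer divisor of 64. Testing λ = -8: p(-8) = -512 + 128 + 320 + 64 = 0, so λ = -8 is a root. Dividing out (λ + 8) leaves p(λ) = (λ + 8)(λ^2 - 6λ + 8). For λ^2 - 6λ + 8 the discriminant is 4. It is a perfect square (2^2), so the roots are rational: λ = (6 ± 2)/2 = 4, 2.
Thus the eigenvalues (to 4 decimals) are 4 (modulus 4); 2 (modulus 2); -8 (modulus 8). The spectral radius is the largest modulus: r(A) = 8. (Cross-check: r(A) ≤ ||A||_2 ≈ 8.7414; equality holds whenever A is normal, though it can also hold for some non-normal A.)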